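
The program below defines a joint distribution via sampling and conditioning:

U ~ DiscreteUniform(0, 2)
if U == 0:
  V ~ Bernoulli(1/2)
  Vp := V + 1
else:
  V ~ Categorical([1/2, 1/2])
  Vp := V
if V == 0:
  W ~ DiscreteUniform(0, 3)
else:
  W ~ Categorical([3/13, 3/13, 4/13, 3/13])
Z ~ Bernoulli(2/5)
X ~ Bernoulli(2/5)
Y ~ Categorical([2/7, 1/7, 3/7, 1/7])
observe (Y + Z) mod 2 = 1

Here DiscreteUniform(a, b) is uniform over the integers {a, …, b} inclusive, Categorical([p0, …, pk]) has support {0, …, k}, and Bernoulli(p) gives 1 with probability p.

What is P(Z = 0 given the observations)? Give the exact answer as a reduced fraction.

Enumerate traces; 192 have nonzero weight after conditioning:
  (U=0, V=0, W=0, Z=0, X=0, Y=1) weight 3/1400
  (U=0, V=0, W=0, Z=0, X=0, Y=3) weight 3/1400
  (U=0, V=0, W=0, Z=0, X=1, Y=1) weight 1/700
  (U=0, V=0, W=0, Z=0, X=1, Y=3) weight 1/700
  (U=0, V=0, W=0, Z=1, X=0, Y=0) weight 1/350
  (U=0, V=0, W=0, Z=1, X=0, Y=2) weight 3/700
  (U=0, V=0, W=0, Z=1, X=1, Y=0) weight 1/525
  (U=0, V=0, W=0, Z=1, X=1, Y=2) weight 1/350
  … 184 more
Group by Z:
  weight(Z=0) = 6/35
  weight(Z=1) = 2/7
Total weight = 6/35 + 2/7 = 16/35
P(Z=0 | obs) = 6/35 / 16/35 = 3/8
P(Z=1 | obs) = 2/7 / 16/35 = 5/8

P(Z = 0 | obs) = 3/8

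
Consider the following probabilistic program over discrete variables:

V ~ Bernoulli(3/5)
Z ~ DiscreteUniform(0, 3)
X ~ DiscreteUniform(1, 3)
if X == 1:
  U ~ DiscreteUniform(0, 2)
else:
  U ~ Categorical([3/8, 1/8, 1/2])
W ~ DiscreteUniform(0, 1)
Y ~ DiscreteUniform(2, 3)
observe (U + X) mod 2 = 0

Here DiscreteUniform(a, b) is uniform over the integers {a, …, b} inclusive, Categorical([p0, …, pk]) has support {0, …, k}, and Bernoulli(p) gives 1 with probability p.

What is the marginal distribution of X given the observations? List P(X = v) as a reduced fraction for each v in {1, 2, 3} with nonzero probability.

P(X=1) = 1/4, P(X=2) = 21/32, P(X=3) = 3/32

Enumerate traces; 128 have nonzero weight after conditioning:
  (V=0, Z=0, X=1, U=1, W=0, Y=2) weight 1/360
  (V=0, Z=0, X=1, U=1, W=0, Y=3) weight 1/360
  (V=0, Z=0, X=1, U=1, W=1, Y=2) weight 1/360
  (V=0, Z=0, X=1, U=1, W=1, Y=3) weight 1/360
  (V=0, Z=0, X=2, U=0, W=0, Y=2) weight 1/320
  (V=0, Z=0, X=2, U=0, W=0, Y=3) weight 1/320
  (V=0, Z=0, X=2, U=0, W=1, Y=2) weight 1/320
  (V=0, Z=0, X=2, U=0, W=1, Y=3) weight 1/320
  (V=0, Z=0, X=3, U=1, W=0, Y=2) weight 1/960
  … 119 more
Group by X:
  weight(X=1) = 1/9
  weight(X=2) = 7/24
  weight(X=3) = 1/24
Total weight = 1/9 + 7/24 + 1/24 = 4/9
P(X=1 | obs) = 1/9 / 4/9 = 1/4
P(X=2 | obs) = 7/24 / 4/9 = 21/32
P(X=3 | obs) = 1/24 / 4/9 = 3/32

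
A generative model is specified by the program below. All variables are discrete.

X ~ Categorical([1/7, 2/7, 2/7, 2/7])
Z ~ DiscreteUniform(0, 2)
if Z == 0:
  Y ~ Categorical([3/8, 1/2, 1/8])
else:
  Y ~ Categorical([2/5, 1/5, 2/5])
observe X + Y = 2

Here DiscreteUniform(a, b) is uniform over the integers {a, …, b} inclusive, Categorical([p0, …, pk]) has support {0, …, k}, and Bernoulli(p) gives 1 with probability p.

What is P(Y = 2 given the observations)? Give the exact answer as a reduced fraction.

Enumerate traces; 9 have nonzero weight after conditioning:
  (X=0, Z=0, Y=2) weight 1/168
  (X=0, Z=1, Y=2) weight 2/105
  (X=0, Z=2, Y=2) weight 2/105
  (X=1, Z=0, Y=1) weight 1/21
  (X=1, Z=1, Y=1) weight 2/105
  (X=1, Z=2, Y=1) weight 2/105
  (X=2, Z=0, Y=0) weight 1/28
  (X=2, Z=1, Y=0) weight 4/105
  … 1 more
Group by Y:
  weight(Y=0) = 47/420
  weight(Y=1) = 3/35
  weight(Y=2) = 37/840
Total weight = 47/420 + 3/35 + 37/840 = 29/120
P(Y=0 | obs) = 47/420 / 29/120 = 94/203
P(Y=1 | obs) = 3/35 / 29/120 = 72/203
P(Y=2 | obs) = 37/840 / 29/120 = 37/203

P(Y = 2 | obs) = 37/203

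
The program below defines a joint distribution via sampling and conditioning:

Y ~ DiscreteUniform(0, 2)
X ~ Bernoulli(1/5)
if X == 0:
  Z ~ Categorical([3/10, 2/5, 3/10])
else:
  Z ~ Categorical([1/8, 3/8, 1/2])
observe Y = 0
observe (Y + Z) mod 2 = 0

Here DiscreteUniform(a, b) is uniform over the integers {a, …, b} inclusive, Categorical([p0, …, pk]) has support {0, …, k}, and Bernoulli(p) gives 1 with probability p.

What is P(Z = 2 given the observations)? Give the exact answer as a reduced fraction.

P(Z = 2 | obs) = 68/121

Enumerate traces; 4 have nonzero weight after conditioning:
  (Y=0, X=0, Z=0) weight 2/25
  (Y=0, X=0, Z=2) weight 2/25
  (Y=0, X=1, Z=0) weight 1/120
  (Y=0, X=1, Z=2) weight 1/30
Group by Z:
  weight(Z=0) = 53/600
  weight(Z=2) = 17/150
Total weight = 53/600 + 17/150 = 121/600
P(Z=0 | obs) = 53/600 / 121/600 = 53/121
P(Z=2 | obs) = 17/150 / 121/600 = 68/121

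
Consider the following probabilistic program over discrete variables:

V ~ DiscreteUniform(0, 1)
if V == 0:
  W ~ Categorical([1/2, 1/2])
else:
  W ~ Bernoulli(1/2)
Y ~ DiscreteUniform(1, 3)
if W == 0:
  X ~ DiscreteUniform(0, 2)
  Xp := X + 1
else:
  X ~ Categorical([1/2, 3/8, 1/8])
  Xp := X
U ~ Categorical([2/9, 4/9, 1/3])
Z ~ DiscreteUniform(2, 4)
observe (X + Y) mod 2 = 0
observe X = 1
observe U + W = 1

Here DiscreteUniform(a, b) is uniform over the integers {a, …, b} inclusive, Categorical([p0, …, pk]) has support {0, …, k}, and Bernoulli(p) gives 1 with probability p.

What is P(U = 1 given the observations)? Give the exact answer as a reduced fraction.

P(U = 1 | obs) = 16/25

Enumerate traces; 24 have nonzero weight after conditioning:
  (V=0, W=0, Y=1, X=1, U=1, Z=2) weight 1/243
  (V=0, W=0, Y=1, X=1, U=1, Z=3) weight 1/243
  (V=0, W=0, Y=1, X=1, U=1, Z=4) weight 1/243
  (V=0, W=0, Y=3, X=1, U=1, Z=2) weight 1/243
  (V=0, W=0, Y=3, X=1, U=1, Z=3) weight 1/243
  (V=0, W=0, Y=3, X=1, U=1, Z=4) weight 1/243
  (V=0, W=1, Y=1, X=1, U=0, Z=2) weight 1/432
  (V=0, W=1, Y=1, X=1, U=0, Z=3) weight 1/432
  … 16 more
Group by U:
  weight(U=0) = 1/36
  weight(U=1) = 4/81
Total weight = 1/36 + 4/81 = 25/324
P(U=0 | obs) = 1/36 / 25/324 = 9/25
P(U=1 | obs) = 4/81 / 25/324 = 16/25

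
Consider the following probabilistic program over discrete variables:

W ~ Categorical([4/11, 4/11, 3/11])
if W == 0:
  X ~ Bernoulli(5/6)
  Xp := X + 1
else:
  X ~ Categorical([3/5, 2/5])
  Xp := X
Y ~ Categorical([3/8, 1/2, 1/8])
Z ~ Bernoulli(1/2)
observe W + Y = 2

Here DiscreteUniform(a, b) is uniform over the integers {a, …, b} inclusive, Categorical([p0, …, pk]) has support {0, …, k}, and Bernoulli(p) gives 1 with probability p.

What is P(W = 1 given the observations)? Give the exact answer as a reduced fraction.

Enumerate traces; 12 have nonzero weight after conditioning:
  (W=0, X=0, Y=2, Z=0) weight 1/264
  (W=0, X=0, Y=2, Z=1) weight 1/264
  (W=0, X=1, Y=2, Z=0) weight 5/264
  (W=0, X=1, Y=2, Z=1) weight 5/264
  (W=1, X=0, Y=1, Z=0) weight 3/55
  (W=1, X=0, Y=1, Z=1) weight 3/55
  (W=1, X=1, Y=1, Z=0) weight 2/55
  (W=1, X=1, Y=1, Z=1) weight 2/55
  (W=2, X=0, Y=0, Z=0) weight 27/880
  … 3 more
Group by W:
  weight(W=0) = 1/22
  weight(W=1) = 2/11
  weight(W=2) = 9/88
Total weight = 1/22 + 2/11 + 9/88 = 29/88
P(W=0 | obs) = 1/22 / 29/88 = 4/29
P(W=1 | obs) = 2/11 / 29/88 = 16/29
P(W=2 | obs) = 9/88 / 29/88 = 9/29

P(W = 1 | obs) = 16/29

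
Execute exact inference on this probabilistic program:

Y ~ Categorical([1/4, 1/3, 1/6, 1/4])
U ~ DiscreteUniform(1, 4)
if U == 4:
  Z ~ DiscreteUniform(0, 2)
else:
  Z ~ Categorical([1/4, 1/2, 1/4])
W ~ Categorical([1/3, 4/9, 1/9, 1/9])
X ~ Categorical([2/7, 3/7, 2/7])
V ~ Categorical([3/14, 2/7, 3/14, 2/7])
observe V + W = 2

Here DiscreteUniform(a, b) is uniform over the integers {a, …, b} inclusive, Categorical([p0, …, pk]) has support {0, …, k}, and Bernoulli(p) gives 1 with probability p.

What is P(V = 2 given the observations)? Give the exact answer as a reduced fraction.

P(V = 2 | obs) = 9/28

Enumerate traces; 432 have nonzero weight after conditioning:
  (Y=0, U=1, Z=0, W=0, X=0, V=2) weight 1/3136
  (Y=0, U=1, Z=0, W=0, X=1, V=2) weight 3/6272
  (Y=0, U=1, Z=0, W=0, X=2, V=2) weight 1/3136
  (Y=0, U=1, Z=0, W=1, X=0, V=1) weight 1/1764
  (Y=0, U=1, Z=0, W=1, X=1, V=1) weight 1/1176
  (Y=0, U=1, Z=0, W=1, X=2, V=1) weight 1/1764
  (Y=0, U=1, Z=0, W=2, X=0, V=0) weight 1/9408
  (Y=0, U=1, Z=0, W=2, X=1, V=0) weight 1/6272
  … 424 more
Group by V:
  weight(V=0) = 1/42
  weight(V=1) = 8/63
  weight(V=2) = 1/14
Total weight = 1/42 + 8/63 + 1/14 = 2/9
P(V=0 | obs) = 1/42 / 2/9 = 3/28
P(V=1 | obs) = 8/63 / 2/9 = 4/7
P(V=2 | obs) = 1/14 / 2/9 = 9/28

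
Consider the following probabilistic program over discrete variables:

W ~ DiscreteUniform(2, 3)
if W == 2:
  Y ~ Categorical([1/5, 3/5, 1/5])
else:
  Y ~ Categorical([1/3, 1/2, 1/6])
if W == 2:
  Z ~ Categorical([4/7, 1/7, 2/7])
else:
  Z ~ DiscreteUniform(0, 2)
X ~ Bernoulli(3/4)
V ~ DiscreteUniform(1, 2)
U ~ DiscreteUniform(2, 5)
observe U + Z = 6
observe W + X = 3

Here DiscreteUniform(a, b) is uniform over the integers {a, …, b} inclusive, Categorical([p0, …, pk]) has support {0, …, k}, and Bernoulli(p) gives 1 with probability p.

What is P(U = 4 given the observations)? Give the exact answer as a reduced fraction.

P(U = 4 | obs) = 25/41

Enumerate traces; 24 have nonzero weight after conditioning:
  (W=2, Y=0, Z=1, X=1, V=1, U=5) weight 3/2240
  (W=2, Y=0, Z=1, X=1, V=2, U=5) weight 3/2240
  (W=2, Y=0, Z=2, X=1, V=1, U=4) weight 3/1120
  (W=2, Y=0, Z=2, X=1, V=2, U=4) weight 3/1120
  (W=2, Y=1, Z=1, X=1, V=1, U=5) weight 9/2240
  (W=2, Y=1, Z=1, X=1, V=2, U=5) weight 9/2240
  (W=2, Y=1, Z=2, X=1, V=1, U=4) weight 9/1120
  (W=2, Y=1, Z=2, X=1, V=2, U=4) weight 9/1120
  … 16 more
Group by U:
  weight(U=4) = 25/672
  weight(U=5) = 1/42
Total weight = 25/672 + 1/42 = 41/672
P(U=4 | obs) = 25/672 / 41/672 = 25/41
P(U=5 | obs) = 1/42 / 41/672 = 16/41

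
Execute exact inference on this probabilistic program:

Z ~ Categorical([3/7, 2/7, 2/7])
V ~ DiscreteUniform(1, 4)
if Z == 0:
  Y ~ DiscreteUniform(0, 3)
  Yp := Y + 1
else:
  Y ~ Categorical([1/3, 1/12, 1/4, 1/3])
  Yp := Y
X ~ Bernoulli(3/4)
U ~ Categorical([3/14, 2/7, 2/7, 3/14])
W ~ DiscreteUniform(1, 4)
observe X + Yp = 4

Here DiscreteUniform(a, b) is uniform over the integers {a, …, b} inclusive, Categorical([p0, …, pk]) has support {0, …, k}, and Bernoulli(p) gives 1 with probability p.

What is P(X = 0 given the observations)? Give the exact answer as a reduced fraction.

Enumerate traces; 256 have nonzero weight after conditioning:
  (Z=0, V=1, Y=2, X=1, U=0, W=1) weight 27/25088
  (Z=0, V=1, Y=2, X=1, U=0, W=2) weight 27/25088
  (Z=0, V=1, Y=2, X=1, U=0, W=3) weight 27/25088
  (Z=0, V=1, Y=2, X=1, U=0, W=4) weight 27/25088
  (Z=0, V=1, Y=2, X=1, U=1, W=1) weight 9/6272
  (Z=0, V=1, Y=2, X=1, U=1, W=2) weight 9/6272
  (Z=0, V=1, Y=2, X=1, U=1, W=3) weight 9/6272
  (Z=0, V=1, Y=2, X=1, U=1, W=4) weight 9/6272
  (Z=0, V=1, Y=3, X=0, U=0, W=1) weight 9/25088
  … 247 more
Group by X:
  weight(X=0) = 3/112
  weight(X=1) = 25/112
Total weight = 3/112 + 25/112 = 1/4
P(X=0 | obs) = 3/112 / 1/4 = 3/28
P(X=1 | obs) = 25/112 / 1/4 = 25/28

P(X = 0 | obs) = 3/28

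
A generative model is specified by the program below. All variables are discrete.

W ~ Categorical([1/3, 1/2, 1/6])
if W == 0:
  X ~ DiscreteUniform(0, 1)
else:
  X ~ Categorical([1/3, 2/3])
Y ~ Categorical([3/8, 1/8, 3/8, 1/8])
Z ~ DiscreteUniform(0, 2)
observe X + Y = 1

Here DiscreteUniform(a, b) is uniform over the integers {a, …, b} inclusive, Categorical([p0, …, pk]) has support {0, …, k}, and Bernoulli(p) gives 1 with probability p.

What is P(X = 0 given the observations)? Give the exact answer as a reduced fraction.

Enumerate traces; 18 have nonzero weight after conditioning:
  (W=0, X=0, Y=1, Z=0) weight 1/144
  (W=0, X=0, Y=1, Z=1) weight 1/144
  (W=0, X=0, Y=1, Z=2) weight 1/144
  (W=0, X=1, Y=0, Z=0) weight 1/48
  (W=0, X=1, Y=0, Z=1) weight 1/48
  (W=0, X=1, Y=0, Z=2) weight 1/48
  (W=1, X=0, Y=1, Z=0) weight 1/144
  (W=1, X=0, Y=1, Z=1) weight 1/144
  … 10 more
Group by X:
  weight(X=0) = 7/144
  weight(X=1) = 11/48
Total weight = 7/144 + 11/48 = 5/18
P(X=0 | obs) = 7/144 / 5/18 = 7/40
P(X=1 | obs) = 11/48 / 5/18 = 33/40

P(X = 0 | obs) = 7/40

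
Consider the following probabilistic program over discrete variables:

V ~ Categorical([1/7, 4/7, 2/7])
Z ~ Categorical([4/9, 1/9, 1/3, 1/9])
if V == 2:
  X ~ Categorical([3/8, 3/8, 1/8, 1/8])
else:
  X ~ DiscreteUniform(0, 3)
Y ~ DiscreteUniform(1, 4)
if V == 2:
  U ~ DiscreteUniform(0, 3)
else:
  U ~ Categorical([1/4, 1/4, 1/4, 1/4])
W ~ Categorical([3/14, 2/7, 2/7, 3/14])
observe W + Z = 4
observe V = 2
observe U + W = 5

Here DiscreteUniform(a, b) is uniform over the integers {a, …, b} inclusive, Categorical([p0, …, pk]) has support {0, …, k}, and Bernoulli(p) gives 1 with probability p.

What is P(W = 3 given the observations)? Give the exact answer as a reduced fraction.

P(W = 3 | obs) = 1/5

Enumerate traces; 32 have nonzero weight after conditioning:
  (V=2, Z=1, X=0, Y=1, U=2, W=3) weight 1/6272
  (V=2, Z=1, X=0, Y=2, U=2, W=3) weight 1/6272
  (V=2, Z=1, X=0, Y=3, U=2, W=3) weight 1/6272
  (V=2, Z=1, X=0, Y=4, U=2, W=3) weight 1/6272
  (V=2, Z=1, X=1, Y=1, U=2, W=3) weight 1/6272
  (V=2, Z=1, X=1, Y=2, U=2, W=3) weight 1/6272
  (V=2, Z=1, X=1, Y=3, U=2, W=3) weight 1/6272
  (V=2, Z=1, X=1, Y=4, U=2, W=3) weight 1/6272
  (V=2, Z=2, X=0, Y=1, U=3, W=2) weight 1/1568
  … 23 more
Group by W:
  weight(W=2) = 1/147
  weight(W=3) = 1/588
Total weight = 1/147 + 1/588 = 5/588
P(W=2 | obs) = 1/147 / 5/588 = 4/5
P(W=3 | obs) = 1/588 / 5/588 = 1/5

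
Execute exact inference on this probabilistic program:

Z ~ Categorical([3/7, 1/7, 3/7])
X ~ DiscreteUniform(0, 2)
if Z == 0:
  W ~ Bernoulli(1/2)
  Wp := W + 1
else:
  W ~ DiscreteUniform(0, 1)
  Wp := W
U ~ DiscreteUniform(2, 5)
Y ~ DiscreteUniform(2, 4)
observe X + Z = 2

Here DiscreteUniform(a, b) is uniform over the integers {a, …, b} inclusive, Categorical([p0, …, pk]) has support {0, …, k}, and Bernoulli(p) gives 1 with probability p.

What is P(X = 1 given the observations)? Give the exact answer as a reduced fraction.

Enumerate traces; 72 have nonzero weight after conditioning:
  (Z=0, X=2, W=0, U=2, Y=2) weight 1/168
  (Z=0, X=2, W=0, U=2, Y=3) weight 1/168
  (Z=0, X=2, W=0, U=2, Y=4) weight 1/168
  (Z=0, X=2, W=0, U=3, Y=2) weight 1/168
  (Z=0, X=2, W=0, U=3, Y=3) weight 1/168
  (Z=0, X=2, W=0, U=3, Y=4) weight 1/168
  (Z=0, X=2, W=0, U=4, Y=2) weight 1/168
  (Z=0, X=2, W=0, U=4, Y=3) weight 1/168
  (Z=1, X=1, W=0, U=2, Y=2) weight 1/504
  (Z=2, X=0, W=0, U=2, Y=2) weight 1/168
  … 62 more
Group by X:
  weight(X=0) = 1/7
  weight(X=1) = 1/21
  weight(X=2) = 1/7
Total weight = 1/7 + 1/21 + 1/7 = 1/3
P(X=0 | obs) = 1/7 / 1/3 = 3/7
P(X=1 | obs) = 1/21 / 1/3 = 1/7
P(X=2 | obs) = 1/7 / 1/3 = 3/7

P(X = 1 | obs) = 1/7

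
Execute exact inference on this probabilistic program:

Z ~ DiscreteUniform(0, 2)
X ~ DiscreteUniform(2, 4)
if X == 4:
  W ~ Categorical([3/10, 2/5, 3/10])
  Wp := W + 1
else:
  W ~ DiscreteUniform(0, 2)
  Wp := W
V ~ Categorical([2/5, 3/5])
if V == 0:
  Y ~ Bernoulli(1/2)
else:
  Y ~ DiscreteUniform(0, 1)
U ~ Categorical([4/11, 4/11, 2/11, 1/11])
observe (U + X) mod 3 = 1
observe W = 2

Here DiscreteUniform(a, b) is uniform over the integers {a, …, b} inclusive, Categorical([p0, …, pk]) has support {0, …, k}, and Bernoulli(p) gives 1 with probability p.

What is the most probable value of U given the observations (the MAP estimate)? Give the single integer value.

argmax_v P(U = v | obs) = 1

Enumerate traces; 48 have nonzero weight after conditioning:
  (Z=0, X=2, W=2, V=0, Y=0, U=2) weight 2/1485
  (Z=0, X=2, W=2, V=0, Y=1, U=2) weight 2/1485
  (Z=0, X=2, W=2, V=1, Y=0, U=2) weight 1/495
  (Z=0, X=2, W=2, V=1, Y=1, U=2) weight 1/495
  (Z=0, X=3, W=2, V=0, Y=0, U=1) weight 4/1485
  (Z=0, X=3, W=2, V=0, Y=1, U=1) weight 4/1485
  (Z=0, X=3, W=2, V=1, Y=0, U=1) weight 2/495
  (Z=0, X=3, W=2, V=1, Y=1, U=1) weight 2/495
  (Z=0, X=4, W=2, V=0, Y=0, U=0) weight 2/825
  (Z=0, X=4, W=2, V=0, Y=0, U=3) weight 1/1650
  … 38 more
Group by U:
  weight(U=0) = 2/55
  weight(U=1) = 4/99
  weight(U=2) = 2/99
  weight(U=3) = 1/110
Total weight = 2/55 + 4/99 + 2/99 + 1/110 = 7/66
P(U=0 | obs) = 2/55 / 7/66 = 12/35
P(U=1 | obs) = 4/99 / 7/66 = 8/21
P(U=2 | obs) = 2/99 / 7/66 = 4/21
P(U=3 | obs) = 1/110 / 7/66 = 3/35
argmax = 1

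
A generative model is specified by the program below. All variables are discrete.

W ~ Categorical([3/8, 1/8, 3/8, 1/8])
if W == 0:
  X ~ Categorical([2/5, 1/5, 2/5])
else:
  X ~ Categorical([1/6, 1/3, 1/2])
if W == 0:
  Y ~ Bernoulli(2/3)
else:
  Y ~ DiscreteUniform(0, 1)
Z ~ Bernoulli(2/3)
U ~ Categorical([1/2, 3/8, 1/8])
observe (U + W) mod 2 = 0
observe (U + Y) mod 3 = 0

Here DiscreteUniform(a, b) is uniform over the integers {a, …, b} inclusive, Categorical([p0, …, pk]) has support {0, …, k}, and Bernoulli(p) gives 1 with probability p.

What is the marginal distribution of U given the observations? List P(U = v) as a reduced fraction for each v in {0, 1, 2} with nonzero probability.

P(U=0) = 20/27, P(U=2) = 7/27

Enumerate traces; 24 have nonzero weight after conditioning:
  (W=0, X=0, Y=0, Z=0, U=0) weight 1/120
  (W=0, X=0, Y=0, Z=1, U=0) weight 1/60
  (W=0, X=0, Y=1, Z=0, U=2) weight 1/240
  (W=0, X=0, Y=1, Z=1, U=2) weight 1/120
  (W=0, X=1, Y=0, Z=0, U=0) weight 1/240
  (W=0, X=1, Y=0, Z=1, U=0) weight 1/120
  (W=0, X=1, Y=1, Z=0, U=2) weight 1/480
  (W=0, X=1, Y=1, Z=1, U=2) weight 1/240
  … 16 more
Group by U:
  weight(U=0) = 5/32
  weight(U=2) = 7/128
Total weight = 5/32 + 7/128 = 27/128
P(U=0 | obs) = 5/32 / 27/128 = 20/27
P(U=2 | obs) = 7/128 / 27/128 = 7/27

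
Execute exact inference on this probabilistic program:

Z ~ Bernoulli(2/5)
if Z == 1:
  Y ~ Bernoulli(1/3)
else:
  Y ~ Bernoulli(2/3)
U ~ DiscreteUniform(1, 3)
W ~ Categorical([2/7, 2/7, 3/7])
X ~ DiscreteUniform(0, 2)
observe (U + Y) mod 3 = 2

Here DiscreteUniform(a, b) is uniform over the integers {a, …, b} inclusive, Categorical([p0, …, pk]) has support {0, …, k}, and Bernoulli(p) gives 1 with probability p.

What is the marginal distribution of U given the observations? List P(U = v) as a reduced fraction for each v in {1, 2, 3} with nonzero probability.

Enumerate traces; 36 have nonzero weight after conditioning:
  (Z=0, Y=0, U=2, W=0, X=0) weight 2/315
  (Z=0, Y=0, U=2, W=0, X=1) weight 2/315
  (Z=0, Y=0, U=2, W=0, X=2) weight 2/315
  (Z=0, Y=0, U=2, W=1, X=0) weight 2/315
  (Z=0, Y=0, U=2, W=1, X=1) weight 2/315
  (Z=0, Y=0, U=2, W=1, X=2) weight 2/315
  (Z=0, Y=0, U=2, W=2, X=0) weight 1/105
  (Z=0, Y=0, U=2, W=2, X=1) weight 1/105
  (Z=0, Y=1, U=1, W=0, X=0) weight 4/315
  … 27 more
Group by U:
  weight(U=1) = 8/45
  weight(U=2) = 7/45
Total weight = 8/45 + 7/45 = 1/3
P(U=1 | obs) = 8/45 / 1/3 = 8/15
P(U=2 | obs) = 7/45 / 1/3 = 7/15

P(U=1) = 8/15, P(U=2) = 7/15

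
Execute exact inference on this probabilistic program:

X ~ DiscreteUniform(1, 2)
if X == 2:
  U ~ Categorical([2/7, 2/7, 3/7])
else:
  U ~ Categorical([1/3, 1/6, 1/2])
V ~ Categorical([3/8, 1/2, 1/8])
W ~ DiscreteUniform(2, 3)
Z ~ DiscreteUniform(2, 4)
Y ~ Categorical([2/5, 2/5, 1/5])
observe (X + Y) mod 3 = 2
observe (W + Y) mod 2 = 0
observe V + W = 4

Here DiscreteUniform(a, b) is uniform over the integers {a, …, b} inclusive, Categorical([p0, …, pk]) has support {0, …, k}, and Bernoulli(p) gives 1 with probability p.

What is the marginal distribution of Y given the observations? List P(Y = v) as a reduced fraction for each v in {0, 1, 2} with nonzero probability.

Enumerate traces; 18 have nonzero weight after conditioning:
  (X=1, U=0, V=1, W=3, Z=2, Y=1) weight 1/180
  (X=1, U=0, V=1, W=3, Z=3, Y=1) weight 1/180
  (X=1, U=0, V=1, W=3, Z=4, Y=1) weight 1/180
  (X=1, U=1, V=1, W=3, Z=2, Y=1) weight 1/360
  (X=1, U=1, V=1, W=3, Z=3, Y=1) weight 1/360
  (X=1, U=1, V=1, W=3, Z=4, Y=1) weight 1/360
  (X=1, U=2, V=1, W=3, Z=2, Y=1) weight 1/120
  (X=1, U=2, V=1, W=3, Z=3, Y=1) weight 1/120
  (X=2, U=0, V=2, W=2, Z=2, Y=0) weight 1/840
  … 9 more
Group by Y:
  weight(Y=0) = 1/80
  weight(Y=1) = 1/20
Total weight = 1/80 + 1/20 = 1/16
P(Y=0 | obs) = 1/80 / 1/16 = 1/5
P(Y=1 | obs) = 1/20 / 1/16 = 4/5

P(Y=0) = 1/5, P(Y=1) = 4/5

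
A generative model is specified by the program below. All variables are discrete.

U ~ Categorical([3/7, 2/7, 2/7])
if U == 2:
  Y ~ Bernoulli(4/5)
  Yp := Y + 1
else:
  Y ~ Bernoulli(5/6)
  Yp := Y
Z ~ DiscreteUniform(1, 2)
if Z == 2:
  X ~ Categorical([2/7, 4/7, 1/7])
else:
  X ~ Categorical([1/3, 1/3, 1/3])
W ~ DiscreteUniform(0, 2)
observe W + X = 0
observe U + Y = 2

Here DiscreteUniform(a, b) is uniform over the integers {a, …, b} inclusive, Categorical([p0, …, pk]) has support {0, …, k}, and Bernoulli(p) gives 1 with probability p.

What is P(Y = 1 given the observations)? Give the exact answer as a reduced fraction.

Enumerate traces; 4 have nonzero weight after conditioning:
  (U=1, Y=1, Z=1, X=0, W=0) weight 5/378
  (U=1, Y=1, Z=2, X=0, W=0) weight 5/441
  (U=2, Y=0, Z=1, X=0, W=0) weight 1/315
  (U=2, Y=0, Z=2, X=0, W=0) weight 2/735
Group by Y:
  weight(Y=0) = 13/2205
  weight(Y=1) = 65/2646
Total weight = 13/2205 + 65/2646 = 403/13230
P(Y=0 | obs) = 13/2205 / 403/13230 = 6/31
P(Y=1 | obs) = 65/2646 / 403/13230 = 25/31

P(Y = 1 | obs) = 25/31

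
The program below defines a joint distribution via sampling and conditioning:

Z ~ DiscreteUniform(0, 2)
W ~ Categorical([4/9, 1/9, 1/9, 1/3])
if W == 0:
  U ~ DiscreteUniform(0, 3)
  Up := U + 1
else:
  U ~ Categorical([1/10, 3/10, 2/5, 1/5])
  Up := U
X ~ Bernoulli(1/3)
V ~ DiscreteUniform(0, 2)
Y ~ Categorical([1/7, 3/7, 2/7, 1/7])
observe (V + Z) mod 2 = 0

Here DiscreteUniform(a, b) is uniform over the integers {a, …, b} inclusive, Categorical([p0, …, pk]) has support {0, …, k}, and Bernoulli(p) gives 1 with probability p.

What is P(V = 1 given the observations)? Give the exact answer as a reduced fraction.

Enumerate traces; 640 have nonzero weight after conditioning:
  (Z=0, W=0, U=0, X=0, V=0, Y=0) weight 2/1701
  (Z=0, W=0, U=0, X=0, V=0, Y=1) weight 2/567
  (Z=0, W=0, U=0, X=0, V=0, Y=2) weight 4/1701
  (Z=0, W=0, U=0, X=0, V=0, Y=3) weight 2/1701
  (Z=0, W=0, U=0, X=0, V=2, Y=0) weight 2/1701
  (Z=0, W=0, U=0, X=0, V=2, Y=1) weight 2/567
  (Z=0, W=0, U=0, X=0, V=2, Y=2) weight 4/1701
  (Z=0, W=0, U=0, X=0, V=2, Y=3) weight 2/1701
  (Z=1, W=0, U=0, X=0, V=1, Y=0) weight 2/1701
  … 631 more
Group by V:
  weight(V=0) = 2/9
  weight(V=1) = 1/9
  weight(V=2) = 2/9
Total weight = 2/9 + 1/9 + 2/9 = 5/9
P(V=0 | obs) = 2/9 / 5/9 = 2/5
P(V=1 | obs) = 1/9 / 5/9 = 1/5
P(V=2 | obs) = 2/9 / 5/9 = 2/5

P(V = 1 | obs) = 1/5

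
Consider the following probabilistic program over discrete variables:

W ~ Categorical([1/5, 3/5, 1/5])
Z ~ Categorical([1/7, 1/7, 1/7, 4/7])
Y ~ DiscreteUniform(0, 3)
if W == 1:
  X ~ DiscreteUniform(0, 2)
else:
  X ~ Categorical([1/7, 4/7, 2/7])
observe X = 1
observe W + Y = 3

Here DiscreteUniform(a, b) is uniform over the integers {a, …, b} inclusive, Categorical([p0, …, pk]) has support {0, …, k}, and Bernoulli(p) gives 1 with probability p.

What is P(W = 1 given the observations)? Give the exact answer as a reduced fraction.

Enumerate traces; 12 have nonzero weight after conditioning:
  (W=0, Z=0, Y=3, X=1) weight 1/245
  (W=0, Z=1, Y=3, X=1) weight 1/245
  (W=0, Z=2, Y=3, X=1) weight 1/245
  (W=0, Z=3, Y=3, X=1) weight 4/245
  (W=1, Z=0, Y=2, X=1) weight 1/140
  (W=1, Z=1, Y=2, X=1) weight 1/140
  (W=1, Z=2, Y=2, X=1) weight 1/140
  (W=1, Z=3, Y=2, X=1) weight 1/35
  (W=2, Z=0, Y=1, X=1) weight 1/245
  … 3 more
Group by W:
  weight(W=0) = 1/35
  weight(W=1) = 1/20
  weight(W=2) = 1/35
Total weight = 1/35 + 1/20 + 1/35 = 3/28
P(W=0 | obs) = 1/35 / 3/28 = 4/15
P(W=1 | obs) = 1/20 / 3/28 = 7/15
P(W=2 | obs) = 1/35 / 3/28 = 4/15

P(W = 1 | obs) = 7/15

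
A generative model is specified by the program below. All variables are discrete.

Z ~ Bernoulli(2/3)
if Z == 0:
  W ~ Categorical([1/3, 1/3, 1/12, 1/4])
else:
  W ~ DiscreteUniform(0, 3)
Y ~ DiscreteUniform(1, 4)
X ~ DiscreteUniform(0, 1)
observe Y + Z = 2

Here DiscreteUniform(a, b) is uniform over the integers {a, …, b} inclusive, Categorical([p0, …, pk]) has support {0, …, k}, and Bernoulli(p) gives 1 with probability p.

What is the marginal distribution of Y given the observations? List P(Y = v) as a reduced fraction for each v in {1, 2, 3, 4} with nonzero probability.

Enumerate traces; 16 have nonzero weight after conditioning:
  (Z=0, W=0, Y=2, X=0) weight 1/72
  (Z=0, W=0, Y=2, X=1) weight 1/72
  (Z=0, W=1, Y=2, X=0) weight 1/72
  (Z=0, W=1, Y=2, X=1) weight 1/72
  (Z=0, W=2, Y=2, X=0) weight 1/288
  (Z=0, W=2, Y=2, X=1) weight 1/288
  (Z=0, W=3, Y=2, X=0) weight 1/96
  (Z=0, W=3, Y=2, X=1) weight 1/96
  (Z=1, W=0, Y=1, X=0) weight 1/48
  … 7 more
Group by Y:
  weight(Y=1) = 1/6
  weight(Y=2) = 1/12
Total weight = 1/6 + 1/12 = 1/4
P(Y=1 | obs) = 1/6 / 1/4 = 2/3
P(Y=2 | obs) = 1/12 / 1/4 = 1/3

P(Y=1) = 2/3, P(Y=2) = 1/3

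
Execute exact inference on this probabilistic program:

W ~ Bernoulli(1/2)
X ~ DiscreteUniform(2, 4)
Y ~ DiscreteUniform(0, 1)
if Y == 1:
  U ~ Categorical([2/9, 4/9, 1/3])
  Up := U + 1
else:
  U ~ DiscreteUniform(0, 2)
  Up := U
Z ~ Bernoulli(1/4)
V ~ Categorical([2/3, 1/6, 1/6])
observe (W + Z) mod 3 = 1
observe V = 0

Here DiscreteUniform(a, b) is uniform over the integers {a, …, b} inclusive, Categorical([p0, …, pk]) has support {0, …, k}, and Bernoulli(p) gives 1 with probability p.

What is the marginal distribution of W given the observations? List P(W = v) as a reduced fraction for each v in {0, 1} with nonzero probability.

Enumerate traces; 36 have nonzero weight after conditioning:
  (W=0, X=2, Y=0, U=0, Z=1, V=0) weight 1/216
  (W=0, X=2, Y=0, U=1, Z=1, V=0) weight 1/216
  (W=0, X=2, Y=0, U=2, Z=1, V=0) weight 1/216
  (W=0, X=2, Y=1, U=0, Z=1, V=0) weight 1/324
  (W=0, X=2, Y=1, U=1, Z=1, V=0) weight 1/162
  (W=0, X=2, Y=1, U=2, Z=1, V=0) weight 1/216
  (W=0, X=3, Y=0, U=0, Z=1, V=0) weight 1/216
  (W=0, X=3, Y=0, U=1, Z=1, V=0) weight 1/216
  (W=1, X=2, Y=0, U=0, Z=0, V=0) weight 1/72
  … 27 more
Group by W:
  weight(W=0) = 1/12
  weight(W=1) = 1/4
Total weight = 1/12 + 1/4 = 1/3
P(W=0 | obs) = 1/12 / 1/3 = 1/4
P(W=1 | obs) = 1/4 / 1/3 = 3/4

P(W=0) = 1/4, P(W=1) = 3/4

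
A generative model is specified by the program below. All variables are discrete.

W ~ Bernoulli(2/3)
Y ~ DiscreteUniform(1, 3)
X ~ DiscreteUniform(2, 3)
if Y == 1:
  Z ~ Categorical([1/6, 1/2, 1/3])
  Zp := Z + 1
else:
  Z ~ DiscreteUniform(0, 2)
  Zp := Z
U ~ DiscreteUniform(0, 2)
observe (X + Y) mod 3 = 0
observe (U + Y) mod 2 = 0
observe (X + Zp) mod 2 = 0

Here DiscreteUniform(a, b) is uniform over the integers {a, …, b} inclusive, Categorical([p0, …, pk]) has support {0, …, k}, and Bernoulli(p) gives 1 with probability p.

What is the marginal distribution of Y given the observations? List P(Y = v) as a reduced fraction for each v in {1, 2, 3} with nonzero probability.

P(Y=1) = 3/5, P(Y=3) = 2/5

Enumerate traces; 4 have nonzero weight after conditioning:
  (W=0, Y=1, X=2, Z=1, U=1) weight 1/108
  (W=0, Y=3, X=3, Z=1, U=1) weight 1/162
  (W=1, Y=1, X=2, Z=1, U=1) weight 1/54
  (W=1, Y=3, X=3, Z=1, U=1) weight 1/81
Group by Y:
  weight(Y=1) = 1/36
  weight(Y=3) = 1/54
Total weight = 1/36 + 1/54 = 5/108
P(Y=1 | obs) = 1/36 / 5/108 = 3/5
P(Y=3 | obs) = 1/54 / 5/108 = 2/5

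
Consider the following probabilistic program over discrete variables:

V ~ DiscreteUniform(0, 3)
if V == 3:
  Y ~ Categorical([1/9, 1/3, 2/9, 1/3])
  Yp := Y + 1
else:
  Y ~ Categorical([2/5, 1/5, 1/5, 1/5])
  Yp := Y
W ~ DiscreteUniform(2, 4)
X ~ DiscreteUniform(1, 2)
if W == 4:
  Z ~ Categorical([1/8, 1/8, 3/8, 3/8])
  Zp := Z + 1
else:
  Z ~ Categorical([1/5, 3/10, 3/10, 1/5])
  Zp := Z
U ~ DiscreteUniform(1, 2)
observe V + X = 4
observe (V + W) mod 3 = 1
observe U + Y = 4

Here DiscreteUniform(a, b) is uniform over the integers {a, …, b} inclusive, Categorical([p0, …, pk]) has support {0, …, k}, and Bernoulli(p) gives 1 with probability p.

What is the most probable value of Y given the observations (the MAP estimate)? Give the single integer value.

Enumerate traces; 16 have nonzero weight after conditioning:
  (V=2, Y=2, W=2, X=2, Z=0, U=2) weight 1/1200
  (V=2, Y=2, W=2, X=2, Z=1, U=2) weight 1/800
  (V=2, Y=2, W=2, X=2, Z=2, U=2) weight 1/800
  (V=2, Y=2, W=2, X=2, Z=3, U=2) weight 1/1200
  (V=2, Y=3, W=2, X=2, Z=0, U=1) weight 1/1200
  (V=2, Y=3, W=2, X=2, Z=1, U=1) weight 1/800
  (V=2, Y=3, W=2, X=2, Z=2, U=1) weight 1/800
  (V=2, Y=3, W=2, X=2, Z=3, U=1) weight 1/1200
  … 8 more
Group by Y:
  weight(Y=2) = 19/2160
  weight(Y=3) = 1/90
Total weight = 19/2160 + 1/90 = 43/2160
P(Y=2 | obs) = 19/2160 / 43/2160 = 19/43
P(Y=3 | obs) = 1/90 / 43/2160 = 24/43
argmax = 3

argmax_v P(Y = v | obs) = 3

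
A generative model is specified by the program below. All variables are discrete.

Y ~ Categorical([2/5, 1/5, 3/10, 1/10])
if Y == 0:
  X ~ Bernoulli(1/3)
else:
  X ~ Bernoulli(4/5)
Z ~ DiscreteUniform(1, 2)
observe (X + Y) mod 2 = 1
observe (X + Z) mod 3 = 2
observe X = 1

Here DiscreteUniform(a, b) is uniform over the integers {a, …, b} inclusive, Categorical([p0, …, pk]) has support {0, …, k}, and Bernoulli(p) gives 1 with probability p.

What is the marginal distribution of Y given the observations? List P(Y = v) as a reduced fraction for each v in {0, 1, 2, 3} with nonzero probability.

P(Y=0) = 5/14, P(Y=2) = 9/14

Enumerate traces; 2 have nonzero weight after conditioning:
  (Y=0, X=1, Z=1) weight 1/15
  (Y=2, X=1, Z=1) weight 3/25
Group by Y:
  weight(Y=0) = 1/15
  weight(Y=2) = 3/25
Total weight = 1/15 + 3/25 = 14/75
P(Y=0 | obs) = 1/15 / 14/75 = 5/14
P(Y=2 | obs) = 3/25 / 14/75 = 9/14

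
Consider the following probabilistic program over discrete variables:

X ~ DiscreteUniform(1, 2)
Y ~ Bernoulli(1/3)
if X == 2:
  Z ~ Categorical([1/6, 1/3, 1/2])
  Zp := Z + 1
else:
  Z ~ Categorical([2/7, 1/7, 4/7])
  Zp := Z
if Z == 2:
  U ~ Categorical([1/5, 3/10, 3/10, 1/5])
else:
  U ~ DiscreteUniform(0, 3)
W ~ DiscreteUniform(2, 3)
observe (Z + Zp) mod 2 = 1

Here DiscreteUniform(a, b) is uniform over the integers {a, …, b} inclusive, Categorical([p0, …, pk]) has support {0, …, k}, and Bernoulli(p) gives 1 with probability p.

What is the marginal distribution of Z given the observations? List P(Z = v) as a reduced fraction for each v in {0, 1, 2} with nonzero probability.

Enumerate traces; 48 have nonzero weight after conditioning:
  (X=2, Y=0, Z=0, U=0, W=2) weight 1/144
  (X=2, Y=0, Z=0, U=0, W=3) weight 1/144
  (X=2, Y=0, Z=0, U=1, W=2) weight 1/144
  (X=2, Y=0, Z=0, U=1, W=3) weight 1/144
  (X=2, Y=0, Z=0, U=2, W=2) weight 1/144
  (X=2, Y=0, Z=0, U=2, W=3) weight 1/144
  (X=2, Y=0, Z=0, U=3, W=2) weight 1/144
  (X=2, Y=0, Z=0, U=3, W=3) weight 1/144
  (X=2, Y=0, Z=1, U=0, W=2) weight 1/72
  (X=2, Y=0, Z=2, U=0, W=2) weight 1/60
  … 38 more
Group by Z:
  weight(Z=0) = 1/12
  weight(Z=1) = 1/6
  weight(Z=2) = 1/4
Total weight = 1/12 + 1/6 + 1/4 = 1/2
P(Z=0 | obs) = 1/12 / 1/2 = 1/6
P(Z=1 | obs) = 1/6 / 1/2 = 1/3
P(Z=2 | obs) = 1/4 / 1/2 = 1/2

P(Z=0) = 1/6, P(Z=1) = 1/3, P(Z=2) = 1/2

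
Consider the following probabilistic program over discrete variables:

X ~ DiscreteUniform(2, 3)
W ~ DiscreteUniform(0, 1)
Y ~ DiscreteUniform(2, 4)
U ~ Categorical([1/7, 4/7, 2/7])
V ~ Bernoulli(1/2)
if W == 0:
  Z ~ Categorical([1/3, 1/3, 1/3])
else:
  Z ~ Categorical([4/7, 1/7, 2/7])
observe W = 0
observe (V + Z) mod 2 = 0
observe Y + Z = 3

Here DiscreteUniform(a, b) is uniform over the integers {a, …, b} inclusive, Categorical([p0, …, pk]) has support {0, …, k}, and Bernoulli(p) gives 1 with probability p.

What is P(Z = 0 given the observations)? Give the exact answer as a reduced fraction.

Enumerate traces; 12 have nonzero weight after conditioning:
  (X=2, W=0, Y=2, U=0, V=1, Z=1) weight 1/504
  (X=2, W=0, Y=2, U=1, V=1, Z=1) weight 1/126
  (X=2, W=0, Y=2, U=2, V=1, Z=1) weight 1/252
  (X=2, W=0, Y=3, U=0, V=0, Z=0) weight 1/504
  (X=2, W=0, Y=3, U=1, V=0, Z=0) weight 1/126
  (X=2, W=0, Y=3, U=2, V=0, Z=0) weight 1/252
  (X=3, W=0, Y=2, U=0, V=1, Z=1) weight 1/504
  (X=3, W=0, Y=2, U=1, V=1, Z=1) weight 1/126
  … 4 more
Group by Z:
  weight(Z=0) = 1/36
  weight(Z=1) = 1/36
Total weight = 1/36 + 1/36 = 1/18
P(Z=0 | obs) = 1/36 / 1/18 = 1/2
P(Z=1 | obs) = 1/36 / 1/18 = 1/2

P(Z = 0 | obs) = 1/2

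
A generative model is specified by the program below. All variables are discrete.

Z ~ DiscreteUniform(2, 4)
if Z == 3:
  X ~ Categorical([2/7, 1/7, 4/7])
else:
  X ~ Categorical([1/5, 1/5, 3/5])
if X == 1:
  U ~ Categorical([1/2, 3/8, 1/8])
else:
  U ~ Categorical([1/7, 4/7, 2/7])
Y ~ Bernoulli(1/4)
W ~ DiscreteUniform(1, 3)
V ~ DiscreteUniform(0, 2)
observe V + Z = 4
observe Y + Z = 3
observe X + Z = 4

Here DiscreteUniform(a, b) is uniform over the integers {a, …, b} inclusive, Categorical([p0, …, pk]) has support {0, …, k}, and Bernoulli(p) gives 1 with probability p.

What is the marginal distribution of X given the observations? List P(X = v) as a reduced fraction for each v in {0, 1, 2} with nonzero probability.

Enumerate traces; 18 have nonzero weight after conditioning:
  (Z=2, X=2, U=0, Y=1, W=1, V=2) weight 1/1260
  (Z=2, X=2, U=0, Y=1, W=2, V=2) weight 1/1260
  (Z=2, X=2, U=0, Y=1, W=3, V=2) weight 1/1260
  (Z=2, X=2, U=1, Y=1, W=1, V=2) weight 1/315
  (Z=2, X=2, U=1, Y=1, W=2, V=2) weight 1/315
  (Z=2, X=2, U=1, Y=1, W=3, V=2) weight 1/315
  (Z=2, X=2, U=2, Y=1, W=1, V=2) weight 1/630
  (Z=2, X=2, U=2, Y=1, W=2, V=2) weight 1/630
  (Z=3, X=1, U=0, Y=0, W=1, V=1) weight 1/504
  … 9 more
Group by X:
  weight(X=1) = 1/84
  weight(X=2) = 1/60
Total weight = 1/84 + 1/60 = 1/35
P(X=1 | obs) = 1/84 / 1/35 = 5/12
P(X=2 | obs) = 1/60 / 1/35 = 7/12

P(X=1) = 5/12, P(X=2) = 7/12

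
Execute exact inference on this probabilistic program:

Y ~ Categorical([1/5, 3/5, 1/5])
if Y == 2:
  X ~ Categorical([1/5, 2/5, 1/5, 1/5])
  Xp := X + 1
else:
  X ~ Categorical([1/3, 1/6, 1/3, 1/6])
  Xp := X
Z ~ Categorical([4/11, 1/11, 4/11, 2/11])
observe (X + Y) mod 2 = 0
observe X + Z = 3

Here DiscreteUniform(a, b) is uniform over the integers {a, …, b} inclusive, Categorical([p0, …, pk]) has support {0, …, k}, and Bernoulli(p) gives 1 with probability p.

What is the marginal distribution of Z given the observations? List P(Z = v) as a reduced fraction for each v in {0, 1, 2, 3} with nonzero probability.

P(Z=0) = 5/14, P(Z=1) = 2/21, P(Z=2) = 5/14, P(Z=3) = 4/21

Enumerate traces; 6 have nonzero weight after conditioning:
  (Y=0, X=0, Z=3) weight 2/165
  (Y=0, X=2, Z=1) weight 1/165
  (Y=1, X=1, Z=2) weight 2/55
  (Y=1, X=3, Z=0) weight 2/55
  (Y=2, X=0, Z=3) weight 2/275
  (Y=2, X=2, Z=1) weight 1/275
Group by Z:
  weight(Z=0) = 2/55
  weight(Z=1) = 8/825
  weight(Z=2) = 2/55
  weight(Z=3) = 16/825
Total weight = 2/55 + 8/825 + 2/55 + 16/825 = 28/275
P(Z=0 | obs) = 2/55 / 28/275 = 5/14
P(Z=1 | obs) = 8/825 / 28/275 = 2/21
P(Z=2 | obs) = 2/55 / 28/275 = 5/14
P(Z=3 | obs) = 16/825 / 28/275 = 4/21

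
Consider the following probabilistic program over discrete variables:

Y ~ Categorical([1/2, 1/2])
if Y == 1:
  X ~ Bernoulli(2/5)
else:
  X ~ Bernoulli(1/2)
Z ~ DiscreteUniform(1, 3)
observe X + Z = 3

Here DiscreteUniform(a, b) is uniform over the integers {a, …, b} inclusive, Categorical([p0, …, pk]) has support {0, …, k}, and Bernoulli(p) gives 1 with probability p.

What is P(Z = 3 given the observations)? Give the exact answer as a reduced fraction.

P(Z = 3 | obs) = 11/20

Enumerate traces; 4 have nonzero weight after conditioning:
  (Y=0, X=0, Z=3) weight 1/12
  (Y=0, X=1, Z=2) weight 1/12
  (Y=1, X=0, Z=3) weight 1/10
  (Y=1, X=1, Z=2) weight 1/15
Group by Z:
  weight(Z=2) = 3/20
  weight(Z=3) = 11/60
Total weight = 3/20 + 11/60 = 1/3
P(Z=2 | obs) = 3/20 / 1/3 = 9/20
P(Z=3 | obs) = 11/60 / 1/3 = 11/20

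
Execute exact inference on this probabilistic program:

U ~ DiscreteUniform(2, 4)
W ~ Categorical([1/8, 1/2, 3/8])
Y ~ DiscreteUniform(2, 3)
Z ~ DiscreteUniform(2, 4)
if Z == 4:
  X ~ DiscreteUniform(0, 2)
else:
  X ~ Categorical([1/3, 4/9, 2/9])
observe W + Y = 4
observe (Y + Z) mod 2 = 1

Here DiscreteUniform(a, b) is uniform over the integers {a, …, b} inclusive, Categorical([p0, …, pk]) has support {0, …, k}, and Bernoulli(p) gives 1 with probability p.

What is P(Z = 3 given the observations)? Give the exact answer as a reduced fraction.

Enumerate traces; 27 have nonzero weight after conditioning:
  (U=2, W=1, Y=3, Z=2, X=0) weight 1/108
  (U=2, W=1, Y=3, Z=2, X=1) weight 1/81
  (U=2, W=1, Y=3, Z=2, X=2) weight 1/162
  (U=2, W=1, Y=3, Z=4, X=0) weight 1/108
  (U=2, W=1, Y=3, Z=4, X=1) weight 1/108
  (U=2, W=1, Y=3, Z=4, X=2) weight 1/108
  (U=2, W=2, Y=2, Z=3, X=0) weight 1/144
  (U=2, W=2, Y=2, Z=3, X=1) weight 1/108
  … 19 more
Group by Z:
  weight(Z=2) = 1/12
  weight(Z=3) = 1/16
  weight(Z=4) = 1/12
Total weight = 1/12 + 1/16 + 1/12 = 11/48
P(Z=2 | obs) = 1/12 / 11/48 = 4/11
P(Z=3 | obs) = 1/16 / 11/48 = 3/11
P(Z=4 | obs) = 1/12 / 11/48 = 4/11

P(Z = 3 | obs) = 3/11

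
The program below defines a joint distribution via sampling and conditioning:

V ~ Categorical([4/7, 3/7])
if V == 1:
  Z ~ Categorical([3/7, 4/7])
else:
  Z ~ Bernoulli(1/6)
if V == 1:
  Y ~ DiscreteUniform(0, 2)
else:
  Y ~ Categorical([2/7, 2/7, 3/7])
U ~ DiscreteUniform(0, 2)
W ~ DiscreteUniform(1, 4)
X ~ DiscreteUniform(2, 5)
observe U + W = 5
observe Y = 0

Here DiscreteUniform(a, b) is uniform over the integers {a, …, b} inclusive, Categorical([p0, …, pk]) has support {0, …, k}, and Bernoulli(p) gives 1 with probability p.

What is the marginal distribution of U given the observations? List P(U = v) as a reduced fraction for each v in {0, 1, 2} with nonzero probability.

P(U=1) = 1/2, P(U=2) = 1/2

Enumerate traces; 32 have nonzero weight after conditioning:
  (V=0, Z=0, Y=0, U=1, W=4, X=2) weight 5/1764
  (V=0, Z=0, Y=0, U=1, W=4, X=3) weight 5/1764
  (V=0, Z=0, Y=0, U=1, W=4, X=4) weight 5/1764
  (V=0, Z=0, Y=0, U=1, W=4, X=5) weight 5/1764
  (V=0, Z=0, Y=0, U=2, W=3, X=2) weight 5/1764
  (V=0, Z=0, Y=0, U=2, W=3, X=3) weight 5/1764
  (V=0, Z=0, Y=0, U=2, W=3, X=4) weight 5/1764
  (V=0, Z=0, Y=0, U=2, W=3, X=5) weight 5/1764
  … 24 more
Group by U:
  weight(U=1) = 5/196
  weight(U=2) = 5/196
Total weight = 5/196 + 5/196 = 5/98
P(U=1 | obs) = 5/196 / 5/98 = 1/2
P(U=2 | obs) = 5/196 / 5/98 = 1/2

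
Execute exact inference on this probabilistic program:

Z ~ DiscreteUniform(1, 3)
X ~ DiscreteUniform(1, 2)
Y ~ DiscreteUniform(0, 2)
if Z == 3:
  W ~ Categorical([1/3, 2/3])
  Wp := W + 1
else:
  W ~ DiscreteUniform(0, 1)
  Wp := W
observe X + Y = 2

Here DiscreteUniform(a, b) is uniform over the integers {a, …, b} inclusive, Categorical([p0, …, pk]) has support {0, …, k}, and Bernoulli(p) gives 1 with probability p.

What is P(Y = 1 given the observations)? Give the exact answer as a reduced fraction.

P(Y = 1 | obs) = 1/2

Enumerate traces; 12 have nonzero weight after conditioning:
  (Z=1, X=1, Y=1, W=0) weight 1/36
  (Z=1, X=1, Y=1, W=1) weight 1/36
  (Z=1, X=2, Y=0, W=0) weight 1/36
  (Z=1, X=2, Y=0, W=1) weight 1/36
  (Z=2, X=1, Y=1, W=0) weight 1/36
  (Z=2, X=1, Y=1, W=1) weight 1/36
  (Z=2, X=2, Y=0, W=0) weight 1/36
  (Z=2, X=2, Y=0, W=1) weight 1/36
  … 4 more
Group by Y:
  weight(Y=0) = 1/6
  weight(Y=1) = 1/6
Total weight = 1/6 + 1/6 = 1/3
P(Y=0 | obs) = 1/6 / 1/3 = 1/2
P(Y=1 | obs) = 1/6 / 1/3 = 1/2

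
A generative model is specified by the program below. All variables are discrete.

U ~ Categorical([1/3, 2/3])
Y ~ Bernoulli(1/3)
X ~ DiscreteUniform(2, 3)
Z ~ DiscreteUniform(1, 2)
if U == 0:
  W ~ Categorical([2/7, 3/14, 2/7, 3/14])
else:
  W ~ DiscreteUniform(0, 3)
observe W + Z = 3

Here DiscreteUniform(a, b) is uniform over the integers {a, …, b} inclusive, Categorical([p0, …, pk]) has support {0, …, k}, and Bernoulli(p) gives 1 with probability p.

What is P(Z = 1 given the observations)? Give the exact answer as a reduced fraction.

Enumerate traces; 16 have nonzero weight after conditioning:
  (U=0, Y=0, X=2, Z=1, W=2) weight 1/63
  (U=0, Y=0, X=2, Z=2, W=1) weight 1/84
  (U=0, Y=0, X=3, Z=1, W=2) weight 1/63
  (U=0, Y=0, X=3, Z=2, W=1) weight 1/84
  (U=0, Y=1, X=2, Z=1, W=2) weight 1/126
  (U=0, Y=1, X=2, Z=2, W=1) weight 1/168
  (U=0, Y=1, X=3, Z=1, W=2) weight 1/126
  (U=0, Y=1, X=3, Z=2, W=1) weight 1/168
  … 8 more
Group by Z:
  weight(Z=1) = 11/84
  weight(Z=2) = 5/42
Total weight = 11/84 + 5/42 = 1/4
P(Z=1 | obs) = 11/84 / 1/4 = 11/21
P(Z=2 | obs) = 5/42 / 1/4 = 10/21

P(Z = 1 | obs) = 11/21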